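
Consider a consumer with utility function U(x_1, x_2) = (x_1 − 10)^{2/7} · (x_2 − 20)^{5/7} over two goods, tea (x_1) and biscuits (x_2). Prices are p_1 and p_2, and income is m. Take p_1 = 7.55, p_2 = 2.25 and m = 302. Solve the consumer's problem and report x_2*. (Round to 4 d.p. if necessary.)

x_2* = 77.619

Let x_1' = x_1−10, x_2' = x_2−20. MRS = (2/5)·x_2'/x_1' = p_1/p_2.
After buying the subsistence bundle (10, 20), a share 2/7 of the remaining income goes to x_1: x_1* = 10 + 2/7·(m − 10p_1 − 20p_2)/p_1.
Discretionary income = 302 − 10·7.55 − 20·2.25 = 181.5; x_2* = 20 + 5/7·181.5/2.25 = 77.619.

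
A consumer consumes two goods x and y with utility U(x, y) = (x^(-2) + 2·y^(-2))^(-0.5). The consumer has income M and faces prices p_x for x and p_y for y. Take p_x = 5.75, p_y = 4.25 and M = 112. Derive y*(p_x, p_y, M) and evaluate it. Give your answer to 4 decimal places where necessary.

From the CES first-order condition, (1/2)·(y/x)^(3) = p_x/p_y.
Solve for the ratio: y/x = [2·p_x/p_y]^(1/3).
Substitute y = (y/x)·x into the budget: x* = M/(p_x + p_y·(y/x)).
Numerically y/x = 1.393487, so x* = 112/(5.75 + 4.25·1.393487) = 9.5954 and y* = 1.393487·9.5954 = 13.371.

y* = 13.371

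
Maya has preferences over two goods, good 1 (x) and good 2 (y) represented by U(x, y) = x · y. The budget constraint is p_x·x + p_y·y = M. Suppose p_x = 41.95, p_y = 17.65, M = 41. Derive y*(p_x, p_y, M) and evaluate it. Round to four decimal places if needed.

Tangency: MRS = y/x = p_x/p_y.
Rearranging, p_y·y = p_x·x. Substituting into the budget gives p_x·x·(1 + 1) = M.
Demand: x*(p_x,p_y,M) = 0.5·M/p_x and y* = 0.5·M/p_y.
At p_x=41.95, p_y=17.65, M=41: y* = 0.5·41/17.65 = 1.1615.

y* = 1.1615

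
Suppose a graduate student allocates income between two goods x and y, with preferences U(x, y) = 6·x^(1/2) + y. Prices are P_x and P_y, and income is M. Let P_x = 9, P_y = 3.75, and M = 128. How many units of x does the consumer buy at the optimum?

Set MRS = P_x/P_y: 3·x^(−1/2) = P_x/P_y.
Thus x* = (3·P_y/P_x)² — independent of M — with the rest of income spent on y.
Plugging in: x* = (3·3.75/9)² = 1.5625.

x* = 1.5625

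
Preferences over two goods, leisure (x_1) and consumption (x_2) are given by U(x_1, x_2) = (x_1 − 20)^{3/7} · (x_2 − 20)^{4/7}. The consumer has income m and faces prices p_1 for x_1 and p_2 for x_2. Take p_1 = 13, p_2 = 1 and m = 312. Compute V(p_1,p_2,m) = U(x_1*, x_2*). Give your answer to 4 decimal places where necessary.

V = 5.3847

MRS = (3/4)·(x_2−20)/(x_1−20). Tangency with p_1/p_2 gives x_2−20 = (4/3)·(p_1/p_2)·(x_1−20).
Substituting into the budget: x_1* = 20 + 3/7·(m − 20·p_1 − 20·p_2)/p_1, and x_2* = 20 + 4/7·(…)/p_2.
Discretionary income = 312 − 20·13 − 20·1 = 32; x_1* = 20 + 3/7·32/13 = 21.0549; x_2* = 20 + 4/7·32/1 = 38.2857.
Utility at the optimum: U(21.0549, 38.2857) = 5.3847.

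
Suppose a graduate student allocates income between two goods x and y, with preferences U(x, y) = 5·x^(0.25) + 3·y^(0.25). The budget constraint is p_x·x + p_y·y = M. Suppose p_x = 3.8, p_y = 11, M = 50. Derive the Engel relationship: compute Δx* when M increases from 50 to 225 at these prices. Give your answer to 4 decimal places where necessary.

Δx* = 33.9851

Substitute y = (y/x)·x into the budget: x* = M/(p_x + p_y·(y/x)).
Numerically y/x = 0.122666, so x* = 50/(3.8 + 11·0.122666) = 9.71.
At M' = 225: x* = 43.6951. Change: 43.6951 − 9.71 = 33.9851.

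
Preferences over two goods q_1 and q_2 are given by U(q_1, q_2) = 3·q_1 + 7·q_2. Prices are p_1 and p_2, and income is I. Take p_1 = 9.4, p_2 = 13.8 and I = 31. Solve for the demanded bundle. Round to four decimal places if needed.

q_2 gives more utility per dollar, so spend all income on q_2: q_2* = I/p_2, q_1* = 0.
Numerically: q_1* = 0, q_2* = 2.2464.

q_1* = 0, q_2* = 2.2464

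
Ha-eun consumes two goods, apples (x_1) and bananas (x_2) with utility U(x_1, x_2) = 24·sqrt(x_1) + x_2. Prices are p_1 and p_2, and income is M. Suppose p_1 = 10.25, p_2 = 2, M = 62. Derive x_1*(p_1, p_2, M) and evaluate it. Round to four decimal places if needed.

x_1* = 5.4825

Plugging in: x_1* = (12·2/10.25)² = 5.4825.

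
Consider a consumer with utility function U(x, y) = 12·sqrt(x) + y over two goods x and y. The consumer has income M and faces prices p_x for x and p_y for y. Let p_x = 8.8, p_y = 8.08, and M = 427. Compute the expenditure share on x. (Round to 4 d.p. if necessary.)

Set MRS = p_x/p_y: 6·x^(−1/2) = p_x/p_y.
Thus x* = (6·p_y/p_x)² — independent of M — with the rest of income spent on y.
Plugging in: x* = (6·8.08/8.8)² = 30.3501, y* = 19.792.
Expenditure on x: 8.8·30.3501 = 267.0807; share = 0.6255.

share on x = 0.6255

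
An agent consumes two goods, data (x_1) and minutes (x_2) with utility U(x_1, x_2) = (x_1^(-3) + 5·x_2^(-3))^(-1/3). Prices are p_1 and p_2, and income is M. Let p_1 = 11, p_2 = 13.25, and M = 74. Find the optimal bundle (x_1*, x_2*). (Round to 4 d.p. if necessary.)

From the CES first-order condition, (1/5)·(x_2/x_1)^(4) = p_1/p_2.
Hence x_2/x_1 = (5·p_1/p_2)^(1/(4)), i.e. raised to the 0.25 power.
Substitute x_2 = (x_2/x_1)·x_1 into the budget: x_1* = M/(p_1 + p_2·(x_2/x_1)).
Numerically x_2/x_1 = 1.42737, so x_1* = 74/(11 + 13.25·1.42737) = 2.4739 and x_2* = 1.42737·2.4739 = 3.5311.

x_1* = 2.4739, x_2* = 3.5311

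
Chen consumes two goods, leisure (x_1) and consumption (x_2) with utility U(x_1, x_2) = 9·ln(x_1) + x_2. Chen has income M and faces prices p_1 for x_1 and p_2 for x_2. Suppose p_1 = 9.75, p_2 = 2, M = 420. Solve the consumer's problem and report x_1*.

x_1* = 1.8462

MU_x_1 = 9/x_1, MU_x_2 = 1. Tangency: 9/x_1 = p_1/p_2.
So x_1*(p_1,p_2) = 9·p_2/p_1, independent of income; and x_2* = (M − 9·p_2)/p_2.
At the given prices: x_1* = 9·2/9.75 = 1.8462.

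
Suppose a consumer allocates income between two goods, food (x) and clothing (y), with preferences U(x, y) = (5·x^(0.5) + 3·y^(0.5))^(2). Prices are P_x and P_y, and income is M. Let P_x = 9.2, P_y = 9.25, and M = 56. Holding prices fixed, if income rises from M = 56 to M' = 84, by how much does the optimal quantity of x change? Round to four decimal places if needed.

Δx* = 2.2411

From the CES first-order condition, (5/3)·(y/x)^(0.5) = P_x/P_y.
Hence y/x = ((3/5)·P_x/P_y)^(1/(0.5)), i.e. raised to the 2 power.
With the ratio pinned down, the budget gives x* = M/(P_x + P_y·(y/x)) and y* = (y/x)·x*.
Numerically y/x = 0.356119, so x* = 56/(9.2 + 9.25·0.356119) = 4.4821.
At M' = 84: x* = 6.7232. Change: 6.7232 − 4.4821 = 2.2411.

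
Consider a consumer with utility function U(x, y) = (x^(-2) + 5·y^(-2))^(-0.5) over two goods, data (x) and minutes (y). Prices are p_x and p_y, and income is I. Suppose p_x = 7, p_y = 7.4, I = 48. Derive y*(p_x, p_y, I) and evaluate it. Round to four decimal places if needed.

MU_x ∝ x^(-3), MU_y ∝ 5·y^(-3), so MRS = (1/5)·(y/x)^(3) = p_x/p_y.
Solve for the ratio: y/x = [5·p_x/p_y]^(1/3).
Substitute y = (y/x)·x into the budget: x* = I/(p_x + p_y·(y/x)).
Numerically y/x = 1.678593, so x* = 48/(7 + 7.4·1.678593) = 2.4715 and y* = 1.678593·2.4715 = 4.1486.

y* = 4.1486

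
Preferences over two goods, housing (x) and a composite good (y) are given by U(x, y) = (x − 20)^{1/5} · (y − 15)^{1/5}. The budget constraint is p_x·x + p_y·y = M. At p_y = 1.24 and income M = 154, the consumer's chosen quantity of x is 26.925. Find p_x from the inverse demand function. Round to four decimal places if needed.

This is Cobb-Douglas in (x−20, y−15): tangency gives 0.2·p_y·(y−15) = 0.2·p_x·(x−20).
After buying the subsistence bundle (20, 15), a share 0.5 of the remaining income goes to x: x* = 20 + 0.5·(M − 20p_x − 15p_y)/p_x.
Set x* = 26.925 in the demand function and solve for p_x: p_x = 4.

p_x = 4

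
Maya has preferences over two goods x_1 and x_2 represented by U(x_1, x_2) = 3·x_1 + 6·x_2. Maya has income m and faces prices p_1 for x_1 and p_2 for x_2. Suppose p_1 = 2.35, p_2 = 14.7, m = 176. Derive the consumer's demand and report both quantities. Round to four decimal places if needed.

x_1* = 74.8936, x_2* = 0

Linear utility — the consumer picks whichever good has higher MU/price: 3/2.35 = 1.2766 vs 6/14.7 = 0.4082.
x_1 gives more utility per dollar, so spend all income on x_1: x_1* = m/p_1, x_2* = 0.
Numerically: x_1* = 74.8936, x_2* = 0.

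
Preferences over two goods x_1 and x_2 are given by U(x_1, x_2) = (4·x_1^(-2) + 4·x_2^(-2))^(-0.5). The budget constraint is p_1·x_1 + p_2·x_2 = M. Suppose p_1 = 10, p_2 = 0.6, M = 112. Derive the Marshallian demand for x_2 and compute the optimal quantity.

From the CES first-order condition, (x_2/x_1)^(3) = p_1/p_2.
Solve for the ratio: x_2/x_1 = [p_1/p_2]^(1/3).
Substitute x_2 = (x_2/x_1)·x_1 into the budget: x_1* = M/(p_1 + p_2·(x_2/x_1)).
Numerically x_2/x_1 = 2.554365, so x_1* = 112/(10 + 0.6·2.554365) = 9.7116 and x_2* = 2.554365·9.7116 = 24.8069.

x_2* = 24.8069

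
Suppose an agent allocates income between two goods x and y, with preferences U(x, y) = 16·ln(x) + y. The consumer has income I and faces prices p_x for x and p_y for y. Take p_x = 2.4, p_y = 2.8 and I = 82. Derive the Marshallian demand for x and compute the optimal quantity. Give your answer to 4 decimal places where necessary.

x* = 18.6667

At the given prices: x* = 16·2.8/2.4 = 18.6667.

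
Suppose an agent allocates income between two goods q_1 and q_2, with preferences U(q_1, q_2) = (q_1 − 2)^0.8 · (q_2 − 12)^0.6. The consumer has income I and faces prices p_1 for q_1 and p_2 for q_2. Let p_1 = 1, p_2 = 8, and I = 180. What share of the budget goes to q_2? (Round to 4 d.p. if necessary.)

share on q_2 = 0.7286

Let q_1' = q_1−2, q_2' = q_2−12. MRS = (4/3)·q_2'/q_1' = p_1/p_2.
After buying the subsistence bundle (2, 12), a share 4/7 of the remaining income goes to q_1: q_1* = 2 + 4/7·(I − 2p_1 − 12p_2)/p_1.
Discretionary income = 180 − 2·1 − 12·8 = 82; q_1* = 2 + 4/7·82/1 = 48.8571; q_2* = 12 + 3/7·82/8 = 16.3929.
Expenditure on q_2: 8·16.3929 = 131.1429; share = 0.7286.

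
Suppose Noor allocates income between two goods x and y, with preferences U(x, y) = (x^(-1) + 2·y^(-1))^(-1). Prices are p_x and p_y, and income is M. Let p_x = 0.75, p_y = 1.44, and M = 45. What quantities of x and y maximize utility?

x* = 20.2731, y* = 20.6911

Numerically y/x = 1.020621, so x* = 45/(0.75 + 1.44·1.020621) = 20.2731 and y* = 1.020621·20.2731 = 20.6911.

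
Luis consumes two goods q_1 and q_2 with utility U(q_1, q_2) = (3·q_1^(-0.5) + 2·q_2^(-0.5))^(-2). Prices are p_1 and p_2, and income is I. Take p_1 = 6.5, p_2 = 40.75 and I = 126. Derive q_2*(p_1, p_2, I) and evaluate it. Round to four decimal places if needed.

From the CES first-order condition, (3/2)·(q_2/q_1)^(1.5) = p_1/p_2.
Solve for the ratio: q_2/q_1 = [(2/3)·p_1/p_2]^(2/3).
With the ratio pinned down, the budget gives q_1* = I/(p_1 + p_2·(q_2/q_1)) and q_2* = (q_2/q_1)·q_1*.
Numerically q_2/q_1 = 0.224455, so q_1* = 126/(6.5 + 40.75·0.224455) = 8.0529 and q_2* = 0.224455·8.0529 = 1.8075.

q_2* = 1.8075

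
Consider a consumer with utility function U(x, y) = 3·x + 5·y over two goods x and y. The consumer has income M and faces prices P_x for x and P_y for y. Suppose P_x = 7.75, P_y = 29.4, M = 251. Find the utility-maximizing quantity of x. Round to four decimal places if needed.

Perfect substitutes: compare marginal utility per dollar. 3/P_x vs 5/P_y → 0.3871 vs 0.1701.
x gives more utility per dollar, so spend all income on x: x* = M/P_x, y* = 0.
Numerically: x* = 32.3871, y* = 0.

x* = 32.3871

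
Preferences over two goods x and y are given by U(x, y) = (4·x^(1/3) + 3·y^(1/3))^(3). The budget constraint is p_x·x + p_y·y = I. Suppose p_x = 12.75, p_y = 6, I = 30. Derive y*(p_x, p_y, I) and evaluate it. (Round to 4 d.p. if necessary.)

MU_x ∝ 4·x^(-2/3), MU_y ∝ 3·y^(-2/3), so MRS = (4/3)·(y/x)^(2/3) = p_x/p_y.
Hence y/x = ((3/4)·p_x/p_y)^(1/(2/3)), i.e. raised to the 1.5 power.
Substitute y = (y/x)·x into the budget: x* = I/(p_x + p_y·(y/x)).
Numerically y/x = 2.012011, so x* = 30/(12.75 + 6·2.012011) = 1.2086 and y* = 2.012011·1.2086 = 2.4317.

y* = 2.4317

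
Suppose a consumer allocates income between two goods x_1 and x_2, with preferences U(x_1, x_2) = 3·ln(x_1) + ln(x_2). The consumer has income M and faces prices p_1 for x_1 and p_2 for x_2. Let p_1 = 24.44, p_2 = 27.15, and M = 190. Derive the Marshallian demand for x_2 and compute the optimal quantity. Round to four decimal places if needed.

The MRS is 3·x_2/x_1. Set MRS = p_1/p_2.
Rearranging, p_2·x_2 = (1/3)·p_1·x_1. Substituting into the budget gives p_1·x_1·(1 + (1/3)) = M.
Demand: x_1*(p_1,p_2,M) = 0.75·M/p_1 and x_2* = 0.25·M/p_2.
At p_1=24.44, p_2=27.15, M=190: x_2* = 0.25·190/27.15 = 1.7495.

x_2* = 1.7495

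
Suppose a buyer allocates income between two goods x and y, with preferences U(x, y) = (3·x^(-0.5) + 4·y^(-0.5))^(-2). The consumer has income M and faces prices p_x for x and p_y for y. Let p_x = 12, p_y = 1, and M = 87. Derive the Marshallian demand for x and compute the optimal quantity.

From the CES first-order condition, (3/4)·(y/x)^(1.5) = p_x/p_y.
Hence y/x = ((4/3)·p_x/p_y)^(1/(1.5)), i.e. raised to the 2/3 power.
With the ratio pinned down, the budget gives x* = M/(p_x + p_y·(y/x)) and y* = (y/x)·x*.
Numerically y/x = 6.349604, so x* = 87/(12 + 1·6.349604) = 4.7412.

x* = 4.7412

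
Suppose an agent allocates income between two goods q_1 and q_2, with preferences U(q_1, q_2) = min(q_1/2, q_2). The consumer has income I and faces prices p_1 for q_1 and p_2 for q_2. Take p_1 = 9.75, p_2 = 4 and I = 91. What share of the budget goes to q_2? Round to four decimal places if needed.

share on q_2 = 0.1702

With perfect complements, no substitution: consume in ratio q_1:q_2 = 2:1.
Budget: p_1·q_1 + p_2·(1/2)·q_1 = I, so (2·p_1 + p_2)·q_1 = 2·I.
Demand: q_1*(p_1,p_2,I) = 2·I/(2·p_1 + p_2), q_2* = I/(2·p_1 + p_2).
Here 2·9.75 + 4 = 23.5, giving q_1* = 7.7447 and q_2* = 3.8723.
Expenditure on q_2: 4·3.8723 = 15.4894; share = 0.1702.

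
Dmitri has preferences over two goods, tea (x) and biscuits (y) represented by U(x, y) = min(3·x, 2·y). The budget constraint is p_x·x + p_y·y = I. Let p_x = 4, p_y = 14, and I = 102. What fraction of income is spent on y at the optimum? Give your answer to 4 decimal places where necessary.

Leontief preferences: the optimum is at the kink where x/2 = y/3, i.e. y = (3/2)·x.
Budget: p_x·x + p_y·(3/2)·x = I, so (2·p_x + 3·p_y)·x = 2·I.
Demand: x*(p_x,p_y,I) = 2·I/(2·p_x + 3·p_y), y* = 3·I/(2·p_x + 3·p_y).
Here 2·4 + 3·14 = 50, giving x* = 4.08 and y* = 6.12.
Expenditure on y: 14·6.12 = 85.68; share = 0.84.

share on y = 0.84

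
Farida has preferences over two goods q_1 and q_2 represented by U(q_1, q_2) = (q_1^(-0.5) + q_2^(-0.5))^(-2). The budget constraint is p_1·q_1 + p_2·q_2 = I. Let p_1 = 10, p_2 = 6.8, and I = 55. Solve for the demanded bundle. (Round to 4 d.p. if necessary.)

MRS = MU_q_1/MU_q_2 = (q_2/q_1)^(1.5). Set equal to p_1/p_2.
Hence q_2/q_1 = (p_1/p_2)^(1/(1.5)), i.e. raised to the 2/3 power.
With the ratio pinned down, the budget gives q_1* = I/(p_1 + p_2·(q_2/q_1)) and q_2* = (q_2/q_1)·q_1*.
Numerically q_2/q_1 = 1.293185, so q_1* = 55/(10 + 6.8·1.293185) = 2.9265 and q_2* = 1.293185·2.9265 = 3.7845.

q_1* = 2.9265, q_2* = 3.7845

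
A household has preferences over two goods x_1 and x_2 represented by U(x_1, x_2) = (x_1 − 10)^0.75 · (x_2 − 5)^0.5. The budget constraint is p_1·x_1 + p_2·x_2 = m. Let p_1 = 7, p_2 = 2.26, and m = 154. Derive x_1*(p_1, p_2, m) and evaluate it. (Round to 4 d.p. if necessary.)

x_1* = 16.2314

MRS = (3/2)·(x_2−5)/(x_1−10). Tangency with p_1/p_2 gives x_2−5 = (2/3)·(p_1/p_2)·(x_1−10).
Substituting into the budget: x_1* = 10 + 0.6·(m − 10·p_1 − 5·p_2)/p_1, and x_2* = 5 + 0.4·(…)/p_2.
Discretionary income = 154 − 10·7 − 5·2.26 = 72.7; x_1* = 10 + 0.6·72.7/7 = 16.2314.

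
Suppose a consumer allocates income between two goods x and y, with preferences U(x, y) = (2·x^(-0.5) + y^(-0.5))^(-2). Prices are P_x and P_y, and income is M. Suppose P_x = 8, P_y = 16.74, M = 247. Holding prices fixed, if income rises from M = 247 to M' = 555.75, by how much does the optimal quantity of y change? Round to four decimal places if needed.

Δy* = 8.2299

From the CES first-order condition, 2·(y/x)^(1.5) = P_x/P_y.
Solve for the ratio: y/x = [(1/2)·P_x/P_y]^(2/3).
With the ratio pinned down, the budget gives x* = M/(P_x + P_y·(y/x)) and y* = (y/x)·x*.
Numerically y/x = 0.385067, so x* = 247/(8 + 16.74·0.385067) = 17.0981 and y* = 0.385067·17.0981 = 6.5839.
At M' = 555.75: y* = 14.8138. Change: 14.8138 − 6.5839 = 8.2299.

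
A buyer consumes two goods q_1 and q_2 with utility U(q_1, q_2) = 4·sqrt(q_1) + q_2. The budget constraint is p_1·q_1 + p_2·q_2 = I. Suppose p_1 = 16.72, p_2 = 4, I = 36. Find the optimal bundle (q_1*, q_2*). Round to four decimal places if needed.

MU_q_1 = 2/√q_1, MU_q_2 = 1. Tangency: 2/√q_1 = p_1/p_2.
Thus q_1* = (2·p_2/p_1)² — independent of I — with the rest of income spent on q_2.
Plugging in: q_1* = (2·4/16.72)² = 0.2289, q_2* = 8.0431.

q_1* = 0.2289, q_2* = 8.0431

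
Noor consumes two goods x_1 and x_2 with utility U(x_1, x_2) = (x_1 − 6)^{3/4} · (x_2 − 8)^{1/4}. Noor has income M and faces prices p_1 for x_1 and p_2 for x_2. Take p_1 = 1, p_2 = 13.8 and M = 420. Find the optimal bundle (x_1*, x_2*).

Let x_1' = x_1−6, x_2' = x_2−8. MRS = 3·x_2'/x_1' = p_1/p_2.
After buying the subsistence bundle (6, 8), a share 0.75 of the remaining income goes to x_1: x_1* = 6 + 0.75·(M − 6p_1 − 8p_2)/p_1.
Discretionary income = 420 − 6·1 − 8·13.8 = 303.6; x_1* = 6 + 0.75·303.6/1 = 233.7; x_2* = 8 + 0.25·303.6/13.8 = 13.5.

x_1* = 233.7, x_2* = 13.5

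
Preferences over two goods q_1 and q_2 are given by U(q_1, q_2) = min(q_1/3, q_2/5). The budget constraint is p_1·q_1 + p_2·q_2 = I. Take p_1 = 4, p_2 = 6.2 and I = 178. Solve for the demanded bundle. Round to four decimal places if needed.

Leontief preferences: the optimum is at the kink where q_1/3 = q_2/5, i.e. q_2 = (5/3)·q_1.
Budget: p_1·q_1 + p_2·(5/3)·q_1 = I, so (3·p_1 + 5·p_2)·q_1 = 3·I.
Demand: q_1*(p_1,p_2,I) = 3·I/(3·p_1 + 5·p_2), q_2* = 5·I/(3·p_1 + 5·p_2).
Here 3·4 + 5·6.2 = 43, giving q_1* = 12.4186 and q_2* = 20.6977.

q_1* = 12.4186, q_2* = 20.6977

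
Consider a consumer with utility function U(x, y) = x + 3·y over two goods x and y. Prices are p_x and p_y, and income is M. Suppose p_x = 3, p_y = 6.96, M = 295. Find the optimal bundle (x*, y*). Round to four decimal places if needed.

x* = 0, y* = 42.3851

Perfect substitutes: compare marginal utility per dollar. 1/p_x vs 3/p_y → 0.3333 vs 0.431.
y gives more utility per dollar, so spend all income on y: y* = M/p_y, x* = 0.
Numerically: x* = 0, y* = 42.3851.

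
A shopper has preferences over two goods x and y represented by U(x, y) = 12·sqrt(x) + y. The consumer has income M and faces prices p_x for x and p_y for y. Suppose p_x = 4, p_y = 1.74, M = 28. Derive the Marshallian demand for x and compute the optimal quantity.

x* = 6.8121

Utility is quasi-linear in y; the FOC for x is 6/√x = p_x/p_y.
Solve: √x = 6·p_y/p_x, so x*(p_x,p_y) = (6·p_y/p_x)², and y* = (M − p_x·x*)/p_y.
Plugging in: x* = (6·1.74/4)² = 6.8121.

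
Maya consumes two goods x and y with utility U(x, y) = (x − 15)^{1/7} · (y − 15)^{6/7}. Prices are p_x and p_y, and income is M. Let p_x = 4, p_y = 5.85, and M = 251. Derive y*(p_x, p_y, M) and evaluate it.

Let x' = x−15, y' = y−15. MRS = (1/6)·y'/x' = p_x/p_y.
Substituting into the budget: x* = 15 + 1/7·(M − 15·p_x − 15·p_y)/p_x, and y* = 15 + 6/7·(…)/p_y.
Discretionary income = 251 − 15·4 − 15·5.85 = 103.25; y* = 15 + 6/7·103.25/5.85 = 30.1282.

y* = 30.1282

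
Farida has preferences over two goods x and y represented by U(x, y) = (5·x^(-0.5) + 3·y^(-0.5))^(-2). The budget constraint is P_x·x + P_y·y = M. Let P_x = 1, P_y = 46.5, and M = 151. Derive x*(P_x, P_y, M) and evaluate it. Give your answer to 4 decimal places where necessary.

MU_x ∝ 5·x^(-1.5), MU_y ∝ 3·y^(-1.5), so MRS = (5/3)·(y/x)^(1.5) = P_x/P_y.
Hence y/x = ((3/5)·P_x/P_y)^(1/(1.5)), i.e. raised to the 2/3 power.
With the ratio pinned down, the budget gives x* = M/(P_x + P_y·(y/x)) and y* = (y/x)·x*.
Numerically y/x = 0.055013, so x* = 151/(1 + 46.5·0.055013) = 42.4383.

x* = 42.4383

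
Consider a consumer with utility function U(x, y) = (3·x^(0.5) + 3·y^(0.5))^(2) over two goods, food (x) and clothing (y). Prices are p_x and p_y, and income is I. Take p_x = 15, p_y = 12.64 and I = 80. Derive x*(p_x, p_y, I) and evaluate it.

From the CES first-order condition, (y/x)^(0.5) = p_x/p_y.
Solve for the ratio: y/x = [p_x/p_y]^(2).
With the ratio pinned down, the budget gives x* = I/(p_x + p_y·(y/x)) and y* = (y/x)·x*.
Numerically y/x = 1.408278, so x* = 80/(15 + 12.64·1.408278) = 2.439.

x* = 2.439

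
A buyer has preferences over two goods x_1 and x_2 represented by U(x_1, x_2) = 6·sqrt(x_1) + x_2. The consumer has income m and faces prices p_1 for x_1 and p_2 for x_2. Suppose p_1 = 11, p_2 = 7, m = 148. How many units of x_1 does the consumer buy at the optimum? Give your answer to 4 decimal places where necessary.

x_1* = 3.6446

MU_x_1 = 3/√x_1, MU_x_2 = 1. Tangency: 3/√x_1 = p_1/p_2.
Solve: √x_1 = 3·p_2/p_1, so x_1*(p_1,p_2) = (3·p_2/p_1)², and x_2* = (m − p_1·x_1*)/p_2.
Plugging in: x_1* = (3·7/11)² = 3.6446.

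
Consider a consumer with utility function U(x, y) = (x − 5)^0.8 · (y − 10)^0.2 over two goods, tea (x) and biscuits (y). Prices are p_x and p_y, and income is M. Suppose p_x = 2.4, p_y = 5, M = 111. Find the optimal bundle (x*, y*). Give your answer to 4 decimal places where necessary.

After buying the subsistence bundle (5, 10), a share 0.8 of the remaining income goes to x: x* = 5 + 0.8·(M − 5p_x − 10p_y)/p_x.
Discretionary income = 111 − 5·2.4 − 10·5 = 49; x* = 5 + 0.8·49/2.4 = 21.3333; y* = 10 + 0.2·49/5 = 11.96.

x* = 21.3333, y* = 11.96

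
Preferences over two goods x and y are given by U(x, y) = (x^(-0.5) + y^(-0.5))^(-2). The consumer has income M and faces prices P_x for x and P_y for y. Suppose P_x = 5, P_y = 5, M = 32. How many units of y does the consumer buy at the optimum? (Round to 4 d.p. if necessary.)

y* = 3.2

Substitute y = (y/x)·x into the budget: x* = M/(P_x + P_y·(y/x)).
Numerically y/x = 1, so x* = 32/(5 + 5·1) = 3.2 and y* = 1·3.2 = 3.2.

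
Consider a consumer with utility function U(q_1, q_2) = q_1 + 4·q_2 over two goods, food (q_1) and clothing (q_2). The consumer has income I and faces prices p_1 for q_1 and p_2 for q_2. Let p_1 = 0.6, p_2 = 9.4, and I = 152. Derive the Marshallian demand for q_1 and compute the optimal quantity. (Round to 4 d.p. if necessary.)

q_1 gives more utility per dollar, so spend all income on q_1: q_1* = I/p_1, q_2* = 0.
Numerically: q_1* = 253.3333, q_2* = 0.

q_1* = 253.3333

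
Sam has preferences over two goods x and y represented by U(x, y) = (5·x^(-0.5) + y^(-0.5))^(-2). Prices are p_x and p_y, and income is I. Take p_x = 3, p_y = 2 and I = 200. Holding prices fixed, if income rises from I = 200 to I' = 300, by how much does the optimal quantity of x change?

Δx* = 25.6655

MRS = MU_x/MU_y = 5·(y/x)^(1.5). Set equal to p_x/p_y.
Solve for the ratio: y/x = [(1/5)·p_x/p_y]^(2/3).
Substitute y = (y/x)·x into the budget: x* = I/(p_x + p_y·(y/x)).
Numerically y/x = 0.44814, so x* = 200/(3 + 2·0.44814) = 51.331.
At I' = 300: x* = 76.9965. Change: 76.9965 − 51.331 = 25.6655.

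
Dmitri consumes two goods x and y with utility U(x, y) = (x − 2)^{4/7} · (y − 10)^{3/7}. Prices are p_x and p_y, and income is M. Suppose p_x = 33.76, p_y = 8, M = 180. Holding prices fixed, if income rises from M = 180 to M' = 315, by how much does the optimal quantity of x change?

Δx* = 2.285

This is Cobb-Douglas in (x−2, y−10): tangency gives 4/7·p_y·(y−10) = 3/7·p_x·(x−2).
Substituting into the budget: x* = 2 + 4/7·(M − 2·p_x − 10·p_y)/p_x, and y* = 10 + 3/7·(…)/p_y.
Discretionary income = 180 − 2·33.76 − 10·8 = 32.48; x* = 2 + 4/7·32.48/33.76 = 2.5498.
At M' = 315: x* = 4.8348. Change: 4.8348 − 2.5498 = 2.285.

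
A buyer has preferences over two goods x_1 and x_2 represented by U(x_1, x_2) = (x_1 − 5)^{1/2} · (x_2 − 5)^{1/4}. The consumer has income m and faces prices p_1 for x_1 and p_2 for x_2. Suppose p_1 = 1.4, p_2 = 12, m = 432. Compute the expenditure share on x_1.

Substituting into the budget: x_1* = 5 + 2/3·(m − 5·p_1 − 5·p_2)/p_1, and x_2* = 5 + 1/3·(…)/p_2.
Discretionary income = 432 − 5·1.4 − 5·12 = 365; x_1* = 5 + 2/3·365/1.4 = 178.8095; x_2* = 5 + 1/3·365/12 = 15.1389.
Expenditure on x_1: 1.4·178.8095 = 250.3333; share = 0.5795.

share on x_1 = 0.5795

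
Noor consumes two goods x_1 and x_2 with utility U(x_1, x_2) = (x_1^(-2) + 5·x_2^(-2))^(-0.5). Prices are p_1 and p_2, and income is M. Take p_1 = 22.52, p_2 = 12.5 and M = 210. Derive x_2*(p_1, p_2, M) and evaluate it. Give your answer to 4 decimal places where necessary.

MRS = MU_x_1/MU_x_2 = (1/5)·(x_2/x_1)^(3). Set equal to p_1/p_2.
Solve for the ratio: x_2/x_1 = [5·p_1/p_2]^(1/3).
With the ratio pinned down, the budget gives x_1* = M/(p_1 + p_2·(x_2/x_1)) and x_2* = (x_2/x_1)·x_1*.
Numerically x_2/x_1 = 2.0807, so x_1* = 210/(22.52 + 12.5·2.0807) = 4.3273 and x_2* = 2.0807·4.3273 = 9.0039.

x_2* = 9.0039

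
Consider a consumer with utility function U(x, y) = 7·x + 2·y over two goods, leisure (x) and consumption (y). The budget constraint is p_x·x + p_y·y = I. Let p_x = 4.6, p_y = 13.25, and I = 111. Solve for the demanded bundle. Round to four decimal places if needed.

Linear utility — the consumer picks whichever good has higher MU/price: 7/4.6 = 1.5217 vs 2/13.25 = 0.1509.
x gives more utility per dollar, so spend all income on x: x* = I/p_x, y* = 0.
Numerically: x* = 24.1304, y* = 0.

x* = 24.1304, y* = 0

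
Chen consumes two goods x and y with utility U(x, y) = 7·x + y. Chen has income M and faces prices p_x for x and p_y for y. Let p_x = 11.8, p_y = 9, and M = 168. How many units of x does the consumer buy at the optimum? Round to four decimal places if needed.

x* = 14.2373

Linear utility — the consumer picks whichever good has higher MU/price: 7/11.8 = 0.5932 vs 1/9 = 0.1111.
x gives more utility per dollar, so spend all income on x: x* = M/p_x, y* = 0.
Numerically: x* = 14.2373, y* = 0.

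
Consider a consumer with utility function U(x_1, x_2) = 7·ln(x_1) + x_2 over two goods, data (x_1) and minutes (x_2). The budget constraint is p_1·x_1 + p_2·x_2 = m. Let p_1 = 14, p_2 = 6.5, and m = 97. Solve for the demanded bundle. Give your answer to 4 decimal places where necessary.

So x_1*(p_1,p_2) = 7·p_2/p_1, independent of income; and x_2* = (m − 7·p_2)/p_2.
At the given prices: x_1* = 7·6.5/14 = 3.25, and x_2* = 7.9231.

x_1* = 3.25, x_2* = 7.9231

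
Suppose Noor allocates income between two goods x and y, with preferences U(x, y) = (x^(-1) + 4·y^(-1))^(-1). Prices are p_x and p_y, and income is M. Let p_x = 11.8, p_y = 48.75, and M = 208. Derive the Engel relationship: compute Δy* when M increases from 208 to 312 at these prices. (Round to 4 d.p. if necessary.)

Δy* = 1.7122

From the CES first-order condition, (1/4)·(y/x)^(2) = p_x/p_y.
Hence y/x = (4·p_x/p_y)^(1/(2)), i.e. raised to the 0.5 power.
With the ratio pinned down, the budget gives x* = M/(p_x + p_y·(y/x)) and y* = (y/x)·x*.
Numerically y/x = 0.983974, so x* = 208/(11.8 + 48.75·0.983974) = 3.4801 and y* = 0.983974·3.4801 = 3.4243.
At M' = 312: y* = 5.1365. Change: 5.1365 − 3.4243 = 1.7122.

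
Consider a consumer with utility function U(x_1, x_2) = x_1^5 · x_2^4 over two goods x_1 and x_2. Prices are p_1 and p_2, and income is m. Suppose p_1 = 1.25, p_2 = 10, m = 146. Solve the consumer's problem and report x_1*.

At p_1=1.25, p_2=10, m=146: x_1* = 5/9·146/1.25 = 64.8889.

x_1* = 64.8889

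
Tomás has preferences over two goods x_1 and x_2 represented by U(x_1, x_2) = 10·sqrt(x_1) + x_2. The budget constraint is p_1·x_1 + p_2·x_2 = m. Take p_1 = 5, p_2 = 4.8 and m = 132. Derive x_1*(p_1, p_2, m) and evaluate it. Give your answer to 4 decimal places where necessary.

x_1* = 23.04

Solve: √x_1 = 5·p_2/p_1, so x_1*(p_1,p_2) = (5·p_2/p_1)², and x_2* = (m − p_1·x_1*)/p_2.
Plugging in: x_1* = (5·4.8/5)² = 23.04.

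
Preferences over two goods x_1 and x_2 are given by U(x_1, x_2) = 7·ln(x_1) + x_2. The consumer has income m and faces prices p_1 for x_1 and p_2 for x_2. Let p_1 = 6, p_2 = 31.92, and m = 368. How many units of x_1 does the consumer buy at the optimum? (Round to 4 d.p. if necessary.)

MU_x_1 = 7/x_1, MU_x_2 = 1. Tangency: 7/x_1 = p_1/p_2.
So x_1*(p_1,p_2) = 7·p_2/p_1, independent of income; and x_2* = (m − 7·p_2)/p_2.
At the given prices: x_1* = 7·31.92/6 = 37.24.

x_1* = 37.24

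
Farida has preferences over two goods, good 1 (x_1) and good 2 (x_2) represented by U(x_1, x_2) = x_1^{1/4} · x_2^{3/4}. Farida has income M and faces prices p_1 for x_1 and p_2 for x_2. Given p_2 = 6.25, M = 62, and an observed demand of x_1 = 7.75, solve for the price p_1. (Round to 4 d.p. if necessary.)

p_1 = 2

Tangency: MRS = (1/3)·x_2/x_1 = p_1/p_2.
Rearranging, p_2·x_2 = 3·p_1·x_1. Substituting into the budget gives p_1·x_1·(1 + 3) = M.
Demand: x_1*(p_1,p_2,M) = 0.25·M/p_1 and x_2* = 0.75·M/p_2.
Set x_1* = 7.75 in the demand function and solve for p_1: p_1 = 2.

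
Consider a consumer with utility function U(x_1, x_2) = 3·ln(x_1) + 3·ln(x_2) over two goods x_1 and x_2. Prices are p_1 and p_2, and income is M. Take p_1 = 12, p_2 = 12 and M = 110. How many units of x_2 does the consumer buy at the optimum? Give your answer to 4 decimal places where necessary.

The MRS is x_2/x_1. Set MRS = p_1/p_2.
So 3·p_2·x_2 = 3·p_1·x_1; combined with the budget, a share 0.5 of income goes to x_1.
Demand: x_1*(p_1,p_2,M) = 0.5·M/p_1 and x_2* = 0.5·M/p_2.
At p_1=12, p_2=12, M=110: x_2* = 0.5·110/12 = 4.5833.

x_2* = 4.5833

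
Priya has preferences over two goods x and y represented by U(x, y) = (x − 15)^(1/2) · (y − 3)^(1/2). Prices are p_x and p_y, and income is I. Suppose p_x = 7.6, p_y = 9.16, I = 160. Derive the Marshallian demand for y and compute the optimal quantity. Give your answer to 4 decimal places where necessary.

This is Cobb-Douglas in (x−15, y−3): tangency gives 0.5·p_y·(y−3) = 0.5·p_x·(x−15).
After buying the subsistence bundle (15, 3), a share 0.5 of the remaining income goes to x: x* = 15 + 0.5·(I − 15p_x − 3p_y)/p_x.
Discretionary income = 160 − 15·7.6 − 3·9.16 = 18.52; y* = 3 + 0.5·18.52/9.16 = 4.0109.

y* = 4.0109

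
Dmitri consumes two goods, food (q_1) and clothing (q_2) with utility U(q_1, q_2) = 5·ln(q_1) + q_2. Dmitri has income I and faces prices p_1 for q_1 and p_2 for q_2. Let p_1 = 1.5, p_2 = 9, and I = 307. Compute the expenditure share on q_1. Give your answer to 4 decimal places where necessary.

share on q_1 = 0.1466

MU_q_1 = 5/q_1, MU_q_2 = 1. Tangency: 5/q_1 = p_1/p_2.
So q_1*(p_1,p_2) = 5·p_2/p_1, independent of income; and q_2* = (I − 5·p_2)/p_2.
At the given prices: q_1* = 5·9/1.5 = 30, and q_2* = 29.1111.
Expenditure on q_1: 1.5·30 = 45; share = 0.1466.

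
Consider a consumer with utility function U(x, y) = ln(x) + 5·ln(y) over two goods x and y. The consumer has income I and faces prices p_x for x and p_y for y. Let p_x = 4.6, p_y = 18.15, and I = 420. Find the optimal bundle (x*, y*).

The MRS is (1/5)·y/x. Set MRS = p_x/p_y.
Rearranging, p_y·y = 5·p_x·x. Substituting into the budget gives p_x·x·(1 + 5) = I.
Demand: x*(p_x,p_y,I) = 1/6·I/p_x and y* = 5/6·I/p_y.
At p_x=4.6, p_y=18.15, I=420: x* = 1/6·420/4.6 = 15.2174, y* = 19.2837.

x* = 15.2174, y* = 19.2837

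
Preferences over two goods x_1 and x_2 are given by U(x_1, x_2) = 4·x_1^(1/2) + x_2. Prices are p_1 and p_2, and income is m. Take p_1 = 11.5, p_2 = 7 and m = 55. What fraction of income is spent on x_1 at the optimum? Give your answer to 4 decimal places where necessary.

MU_x_1 = 2/√x_1, MU_x_2 = 1. Tangency: 2/√x_1 = p_1/p_2.
Solve: √x_1 = 2·p_2/p_1, so x_1*(p_1,p_2) = (2·p_2/p_1)², and x_2* = (m − p_1·x_1*)/p_2.
Plugging in: x_1* = (2·7/11.5)² = 1.482, x_2* = 5.4224.
Expenditure on x_1: 11.5·1.482 = 17.0435; share = 0.3099.

share on x_1 = 0.3099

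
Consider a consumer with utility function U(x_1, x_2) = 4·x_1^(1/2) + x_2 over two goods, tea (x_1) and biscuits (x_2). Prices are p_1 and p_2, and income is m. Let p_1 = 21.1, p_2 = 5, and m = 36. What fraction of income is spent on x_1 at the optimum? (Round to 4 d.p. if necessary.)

MU_x_1 = 2/√x_1, MU_x_2 = 1. Tangency: 2/√x_1 = p_1/p_2.
Solve: √x_1 = 2·p_2/p_1, so x_1*(p_1,p_2) = (2·p_2/p_1)², and x_2* = (m − p_1·x_1*)/p_2.
Plugging in: x_1* = (2·5/21.1)² = 0.2246, x_2* = 6.2521.
Expenditure on x_1: 21.1·0.2246 = 4.7393; share = 0.1316.

share on x_1 = 0.1316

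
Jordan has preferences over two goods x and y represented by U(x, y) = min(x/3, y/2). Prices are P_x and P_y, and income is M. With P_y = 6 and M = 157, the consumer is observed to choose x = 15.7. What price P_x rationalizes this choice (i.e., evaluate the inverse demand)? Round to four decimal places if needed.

P_x = 6

With perfect complements, no substitution: consume in ratio x:y = 3:2.
Budget: P_x·x + P_y·(2/3)·x = M, so (3·P_x + 2·P_y)·x = 3·M.
Demand: x*(P_x,P_y,M) = 3·M/(3·P_x + 2·P_y), y* = 2·M/(3·P_x + 2·P_y).
Set x* = 15.7 in the demand function and solve for P_x: P_x = 6.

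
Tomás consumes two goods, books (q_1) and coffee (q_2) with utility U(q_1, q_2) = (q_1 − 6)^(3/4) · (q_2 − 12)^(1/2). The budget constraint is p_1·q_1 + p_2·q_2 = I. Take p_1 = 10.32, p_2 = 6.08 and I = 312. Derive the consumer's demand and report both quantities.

q_1* = 16.2977, q_2* = 23.6526

MRS = (3/2)·(q_2−12)/(q_1−6). Tangency with p_1/p_2 gives q_2−12 = (2/3)·(p_1/p_2)·(q_1−6).
Substituting into the budget: q_1* = 6 + 0.6·(I − 6·p_1 − 12·p_2)/p_1, and q_2* = 12 + 0.4·(…)/p_2.
Discretionary income = 312 − 6·10.32 − 12·6.08 = 177.12; q_1* = 6 + 0.6·177.12/10.32 = 16.2977; q_2* = 12 + 0.4·177.12/6.08 = 23.6526.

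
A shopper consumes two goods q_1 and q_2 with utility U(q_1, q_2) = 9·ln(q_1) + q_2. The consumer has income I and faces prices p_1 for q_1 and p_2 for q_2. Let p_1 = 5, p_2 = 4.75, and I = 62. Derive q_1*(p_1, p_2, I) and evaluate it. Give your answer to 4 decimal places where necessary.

MU_q_1 = 9/q_1, MU_q_2 = 1. Tangency: 9/q_1 = p_1/p_2.
So q_1*(p_1,p_2) = 9·p_2/p_1, independent of income; and q_2* = (I − 9·p_2)/p_2.
At the given prices: q_1* = 9·4.75/5 = 8.55.

q_1* = 8.55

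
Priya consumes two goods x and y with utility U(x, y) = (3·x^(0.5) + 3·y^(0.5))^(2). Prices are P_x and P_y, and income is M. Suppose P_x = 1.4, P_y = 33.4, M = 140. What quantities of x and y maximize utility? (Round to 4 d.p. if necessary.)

x* = 95.977, y* = 0.1686

MU_x ∝ 3·x^(-0.5), MU_y ∝ 3·y^(-0.5), so MRS = (y/x)^(0.5) = P_x/P_y.
Solve for the ratio: y/x = [P_x/P_y]^(2).
With the ratio pinned down, the budget gives x* = M/(P_x + P_y·(y/x)) and y* = (y/x)·x*.
Numerically y/x = 0.001757, so x* = 140/(1.4 + 33.4·0.001757) = 95.977 and y* = 0.001757·95.977 = 0.1686.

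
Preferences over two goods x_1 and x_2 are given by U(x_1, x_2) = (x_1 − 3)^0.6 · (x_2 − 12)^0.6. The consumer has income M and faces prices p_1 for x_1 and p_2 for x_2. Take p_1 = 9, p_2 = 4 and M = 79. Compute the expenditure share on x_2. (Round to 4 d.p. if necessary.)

This is Cobb-Douglas in (x_1−3, x_2−12): tangency gives 0.6·p_2·(x_2−12) = 0.6·p_1·(x_1−3).
After buying the subsistence bundle (3, 12), a share 0.5 of the remaining income goes to x_1: x_1* = 3 + 0.5·(M − 3p_1 − 12p_2)/p_1.
Discretionary income = 79 − 3·9 − 12·4 = 4; x_1* = 3 + 0.5·4/9 = 3.2222; x_2* = 12 + 0.5·4/4 = 12.5.
Expenditure on x_2: 4·12.5 = 50; share = 0.6329.

share on x_2 = 0.6329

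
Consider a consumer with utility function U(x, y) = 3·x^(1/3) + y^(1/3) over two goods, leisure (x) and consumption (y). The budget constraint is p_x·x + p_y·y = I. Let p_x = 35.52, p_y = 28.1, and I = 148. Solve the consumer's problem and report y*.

MRS = MU_x/MU_y = 3·(y/x)^(2/3). Set equal to p_x/p_y.
Solve for the ratio: y/x = [(1/3)·p_x/p_y]^(1.5).
With the ratio pinned down, the budget gives x* = I/(p_x + p_y·(y/x)) and y* = (y/x)·x*.
Numerically y/x = 0.273507, so x* = 148/(35.52 + 28.1·0.273507) = 3.4255 and y* = 0.273507·3.4255 = 0.9369.

y* = 0.9369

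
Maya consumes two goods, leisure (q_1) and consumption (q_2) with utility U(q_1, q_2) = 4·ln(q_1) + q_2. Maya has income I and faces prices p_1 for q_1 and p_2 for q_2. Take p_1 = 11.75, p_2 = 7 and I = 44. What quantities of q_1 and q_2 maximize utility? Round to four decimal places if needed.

So q_1*(p_1,p_2) = 4·p_2/p_1, independent of income; and q_2* = (I − 4·p_2)/p_2.
At the given prices: q_1* = 4·7/11.75 = 2.383, and q_2* = 2.2857.

q_1* = 2.383, q_2* = 2.2857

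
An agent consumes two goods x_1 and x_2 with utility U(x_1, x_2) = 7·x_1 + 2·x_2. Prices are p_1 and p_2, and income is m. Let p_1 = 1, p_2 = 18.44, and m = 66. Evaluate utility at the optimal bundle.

Perfect substitutes: compare marginal utility per dollar. 7/p_1 vs 2/p_2 → 7 vs 0.1085.
x_1 gives more utility per dollar, so spend all income on x_1: x_1* = m/p_1, x_2* = 0.
Numerically: x_1* = 66, x_2* = 0.
Utility at the optimum: U(66, 0) = 462.

V = 462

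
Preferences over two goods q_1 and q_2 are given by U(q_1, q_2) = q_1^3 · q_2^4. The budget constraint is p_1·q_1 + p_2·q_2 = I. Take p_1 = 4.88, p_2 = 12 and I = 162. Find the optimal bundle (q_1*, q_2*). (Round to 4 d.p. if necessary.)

At p_1=4.88, p_2=12, I=162: q_1* = 3/7·162/4.88 = 14.2272, q_2* = 7.7143.

q_1* = 14.2272, q_2* = 7.7143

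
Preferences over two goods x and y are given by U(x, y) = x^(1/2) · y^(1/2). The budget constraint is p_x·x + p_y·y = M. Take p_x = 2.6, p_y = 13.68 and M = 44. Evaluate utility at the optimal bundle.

V = 3.6889

Tangency: MRS = y/x = p_x/p_y.
Rearranging, p_y·y = p_x·x. Substituting into the budget gives p_x·x·(1 + 1) = M.
Demand: x*(p_x,p_y,M) = 0.5·M/p_x and y* = 0.5·M/p_y.
At p_x=2.6, p_y=13.68, M=44: x* = 0.5·44/2.6 = 8.4615, y* = 1.6082.
Utility at the optimum: U(8.4615, 1.6082) = 3.6889.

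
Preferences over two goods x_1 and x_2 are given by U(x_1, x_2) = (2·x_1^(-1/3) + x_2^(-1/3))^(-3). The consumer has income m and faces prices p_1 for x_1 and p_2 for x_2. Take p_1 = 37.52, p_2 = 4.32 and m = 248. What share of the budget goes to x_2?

share on x_2 = 0.2573

MU_x_1 ∝ 2·x_1^(-4/3), MU_x_2 ∝ x_2^(-4/3), so MRS = 2·(x_2/x_1)^(4/3) = p_1/p_2.
Hence x_2/x_1 = ((1/2)·p_1/p_2)^(1/(4/3)), i.e. raised to the 0.75 power.
Substitute x_2 = (x_2/x_1)·x_1 into the budget: x_1* = m/(p_1 + p_2·(x_2/x_1)).
Numerically x_2/x_1 = 3.008235, so x_1* = 248/(37.52 + 4.32·3.008235) = 4.9094 and x_2* = 3.008235·4.9094 = 14.7686.
Expenditure on x_2: 4.32·14.7686 = 63.8002; share = 0.2573.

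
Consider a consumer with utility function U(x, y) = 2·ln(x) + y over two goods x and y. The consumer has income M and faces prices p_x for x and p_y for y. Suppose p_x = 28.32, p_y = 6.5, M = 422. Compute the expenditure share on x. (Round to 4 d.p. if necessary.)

share on x = 0.0308

MU_x = 2/x, MU_y = 1. Tangency: 2/x = p_x/p_y.
So x*(p_x,p_y) = 2·p_y/p_x, independent of income; and y* = (M − 2·p_y)/p_y.
At the given prices: x* = 2·6.5/28.32 = 0.459, and y* = 62.9231.
Expenditure on x: 28.32·0.459 = 13; share = 0.0308.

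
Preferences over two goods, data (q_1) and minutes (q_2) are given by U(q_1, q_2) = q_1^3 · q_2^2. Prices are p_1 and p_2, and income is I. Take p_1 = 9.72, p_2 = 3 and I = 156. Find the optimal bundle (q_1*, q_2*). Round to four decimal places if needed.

q_1* = 9.6296, q_2* = 20.8

Tangency: MRS = (3/2)·q_2/q_1 = p_1/p_2.
Rearranging, p_2·q_2 = (2/3)·p_1·q_1. Substituting into the budget gives p_1·q_1·(1 + (2/3)) = I.
Demand: q_1*(p_1,p_2,I) = 0.6·I/p_1 and q_2* = 0.4·I/p_2.
At p_1=9.72, p_2=3, I=156: q_1* = 0.6·156/9.72 = 9.6296, q_2* = 20.8.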